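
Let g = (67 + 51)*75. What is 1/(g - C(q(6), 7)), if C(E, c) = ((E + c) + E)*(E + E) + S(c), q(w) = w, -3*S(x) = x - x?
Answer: 1/8622 ≈ 0.00011598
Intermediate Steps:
S(x) = 0 (S(x) = -(x - x)/3 = -1/3*0 = 0)
C(E, c) = 2*E*(c + 2*E) (C(E, c) = ((E + c) + E)*(E + E) + 0 = (c + 2*E)*(2*E) + 0 = 2*E*(c + 2*E) + 0 = 2*E*(c + 2*E))
g = 8850 (g = 118*75 = 8850)
1/(g - C(q(6), 7)) = 1/(8850 - 2*6*(7 + 2*6)) = 1/(8850 - 2*6*(7 + 12)) = 1/(8850 - 2*6*19) = 1/(8850 - 1*228) = 1/(8850 - 228) = 1/8622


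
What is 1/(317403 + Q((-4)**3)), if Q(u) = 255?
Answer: 1/317658 ≈ 3.1480e-6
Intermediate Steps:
1/(317403 + Q((-4)**3)) = 1/(317403 + 255) = 1/317658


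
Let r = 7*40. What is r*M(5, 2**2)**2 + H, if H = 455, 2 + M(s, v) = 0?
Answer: 1575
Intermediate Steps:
M(s, v) = -2 (M(s, v) = -2 + 0 = -2)
r = 280
r*M(5, 2**2)**2 + H = 280*(-2)**2 + 455 = 280*4 + 455 = 1120 + 455 = 1575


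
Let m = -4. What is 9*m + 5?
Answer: -31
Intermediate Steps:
9*m + 5 = 9*(-4) + 5 = -36 + 5 = -31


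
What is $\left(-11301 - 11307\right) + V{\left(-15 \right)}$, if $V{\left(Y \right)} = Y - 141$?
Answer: $-22764$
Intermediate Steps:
$V{\left(Y \right)} = -141 + Y$
$\left(-11301 - 11307\right) + V{\left(-15 \right)} = \left(-11301 - 11307\right) - 156 = -22608 - 156 = -22764$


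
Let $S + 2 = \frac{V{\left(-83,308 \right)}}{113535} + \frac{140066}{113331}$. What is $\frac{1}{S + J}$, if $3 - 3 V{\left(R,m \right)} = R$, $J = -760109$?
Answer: $- \frac{12867035085}{9780358999852303} \approx -1.3156 \cdot 10^{-6}$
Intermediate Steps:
$V{\left(R,m \right)} = 1 - \frac{R}{3}$
$S = - \frac{9828428038}{12867035085}$ ($S = -2 + \left(\frac{1 - - \frac{83}{3}}{113535} + \frac{140066}{113331}\right) = -2 + \left(\left(1 + \frac{83}{3}\right) \frac{1}{113535} + 140066 \cdot \frac{1}{113331}\right) = -2 + \left(\frac{86}{3} \cdot \frac{1}{113535} + \frac{140066}{113331}\right) = -2 + \left(\frac{86}{340605} + \frac{140066}{113331}\right) = -2 + \frac{15905642132}{12867035085} = - \frac{9828428038}{12867035085} \approx -0.76385$)
$\frac{1}{S + J} = \frac{1}{- \frac{9828428038}{12867035085} - 760109} = \frac{1}{- \frac{9780358999852303}{12867035085}} = - \frac{12867035085}{9780358999852303}$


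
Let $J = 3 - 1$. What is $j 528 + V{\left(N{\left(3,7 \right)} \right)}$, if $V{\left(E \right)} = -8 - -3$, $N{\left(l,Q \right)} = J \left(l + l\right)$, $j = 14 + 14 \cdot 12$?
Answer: $96091$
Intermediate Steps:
$J = 2$
$j = 182$ ($j = 14 + 168 = 182$)
$N{\left(l,Q \right)} = 4 l$ ($N{\left(l,Q \right)} = 2 \left(l + l\right) = 2 \cdot 2 l = 4 l$)
$V{\left(E \right)} = -5$ ($V{\left(E \right)} = -8 + 3 = -5$)
$j 528 + V{\left(N{\left(3,7 \right)} \right)} = 182 \cdot 528 - 5 = 96096 - 5 = 96091$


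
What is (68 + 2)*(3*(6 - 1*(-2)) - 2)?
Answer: 1540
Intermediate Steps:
(68 + 2)*(3*(6 - 1*(-2)) - 2) = 70*(3*(6 + 2) - 2) = 70*(3*8 - 2) = 70*(24 - 2) = 70*22 = 1540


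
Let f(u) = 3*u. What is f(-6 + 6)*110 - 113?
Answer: -113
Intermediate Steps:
f(-6 + 6)*110 - 113 = (3*(-6 + 6))*110 - 113 = (3*0)*110 - 113 = 0*110 - 113 = 0 - 113 = -113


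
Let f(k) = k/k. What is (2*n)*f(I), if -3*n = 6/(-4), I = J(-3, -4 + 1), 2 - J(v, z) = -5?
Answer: 1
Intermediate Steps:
J(v, z) = 7 (J(v, z) = 2 - 1*(-5) = 2 + 5 = 7)
I = 7
f(k) = 1
n = ½ (n = -2/(-4) = -2*(-1)/4 = -⅓*(-3/2) = ½ ≈ 0.50000)
(2*n)*f(I) = (2*(½))*1 = 1*1 = 1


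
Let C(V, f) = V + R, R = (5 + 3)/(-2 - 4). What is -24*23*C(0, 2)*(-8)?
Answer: -5888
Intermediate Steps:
R = -4/3 (R = 8/(-6) = 8*(-1/6) = -4/3 ≈ -1.3333)
C(V, f) = -4/3 + V (C(V, f) = V - 4/3 = -4/3 + V)
-24*23*C(0, 2)*(-8) = -24*23*(-4/3 + 0)*(-8) = -24*23*(-4/3)*(-8) = -(-736)*(-8) = -24*736/3 = -5888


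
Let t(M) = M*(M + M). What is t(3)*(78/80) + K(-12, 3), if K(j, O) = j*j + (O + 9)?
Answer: 3471/20 ≈ 173.55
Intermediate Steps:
K(j, O) = 9 + O + j² (K(j, O) = j² + (9 + O) = 9 + O + j²)
t(M) = 2*M² (t(M) = M*(2*M) = 2*M²)
t(3)*(78/80) + K(-12, 3) = (2*3²)*(78/80) + (9 + 3 + (-12)²) = (2*9)*(78*(1/80)) + (9 + 3 + 144) = 18*(39/40) + 156 = 351/20 + 156 = 3471/20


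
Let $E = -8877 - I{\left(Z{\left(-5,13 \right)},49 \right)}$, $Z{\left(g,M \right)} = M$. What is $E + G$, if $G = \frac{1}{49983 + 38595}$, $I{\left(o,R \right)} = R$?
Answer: $- \frac{790647227}{88578} \approx -8926.0$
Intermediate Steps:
$E = -8926$ ($E = -8877 - 49 = -8926$)
$G = \frac{1}{88578} \approx 1.1289 \cdot 10^{-5}$
$E + G = -8926 + \frac{1}{88578} = - \frac{790647227}{88578}$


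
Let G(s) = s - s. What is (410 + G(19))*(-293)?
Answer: -120130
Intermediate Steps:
G(s) = 0
(410 + G(19))*(-293) = (410 + 0)*(-293) = 410*(-293) = -120130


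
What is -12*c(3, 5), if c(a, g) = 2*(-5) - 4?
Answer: 168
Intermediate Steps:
c(a, g) = -14 (c(a, g) = -10 - 4 = -14)
-12*c(3, 5) = -12*(-14) = 168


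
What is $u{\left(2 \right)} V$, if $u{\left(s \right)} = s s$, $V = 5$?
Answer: $20$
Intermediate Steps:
$u{\left(s \right)} = s^{2}$
$u{\left(2 \right)} V = 2^{2} \cdot 5 = 4 \cdot 5 = 20$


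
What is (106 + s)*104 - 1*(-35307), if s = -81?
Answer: 37907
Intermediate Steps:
(106 + s)*104 - 1*(-35307) = (106 - 81)*104 - 1*(-35307) = 25*104 + 35307 = 2600 + 35307 = 37907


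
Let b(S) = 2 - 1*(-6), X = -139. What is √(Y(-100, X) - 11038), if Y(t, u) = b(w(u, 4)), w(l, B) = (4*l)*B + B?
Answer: I*√11030 ≈ 105.02*I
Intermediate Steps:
w(l, B) = B + 4*B*l (w(l, B) = 4*B*l + B = B + 4*B*l)
b(S) = 8 (b(S) = 2 + 6 = 8)
Y(t, u) = 8
√(Y(-100, X) - 11038) = √(8 - 11038) = √(-11030) = I*√11030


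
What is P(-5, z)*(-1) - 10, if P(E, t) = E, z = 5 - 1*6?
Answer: -5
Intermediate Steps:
z = -1 (z = 5 - 6 = -1)
P(-5, z)*(-1) - 10 = -5*(-1) - 10 = 5 - 10 = -5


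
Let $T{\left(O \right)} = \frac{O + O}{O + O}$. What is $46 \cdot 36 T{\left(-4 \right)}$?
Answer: $1656$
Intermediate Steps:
$T{\left(O \right)} = 1$ ($T{\left(O \right)} = \frac{2 O}{2 O} = 2 O \frac{1}{2 O} = 1$)
$46 \cdot 36 T{\left(-4 \right)} = 46 \cdot 36 \cdot 1 = 1656 \cdot 1 = 1656$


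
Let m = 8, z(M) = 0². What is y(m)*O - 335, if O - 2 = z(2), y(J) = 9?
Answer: -317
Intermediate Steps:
z(M) = 0
O = 2 (O = 2 + 0 = 2)
y(m)*O - 335 = 9*2 - 335 = 18 - 335 = -317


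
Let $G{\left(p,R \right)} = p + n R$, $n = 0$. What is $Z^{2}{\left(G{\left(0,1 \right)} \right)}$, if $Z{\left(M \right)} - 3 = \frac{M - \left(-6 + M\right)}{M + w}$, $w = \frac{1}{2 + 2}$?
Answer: $729$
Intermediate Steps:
$w = \frac{1}{4} \approx 0.25$
$G{\left(p,R \right)} = p$ ($G{\left(p,R \right)} = p + 0 R = p + 0 = p$)
$Z{\left(M \right)} = 3 + \frac{6}{\frac{1}{4} + M}$ ($Z{\left(M \right)} = 3 + \frac{M - \left(-6 + M\right)}{M + \frac{1}{4}} = 3 + \frac{6}{\frac{1}{4} + M}$)
$Z^{2}{\left(G{\left(0,1 \right)} \right)} = \left(\frac{3 \left(9 + 4 \cdot 0\right)}{1 + 4 \cdot 0}\right)^{2} = \left(\frac{3 \left(9 + 0\right)}{1 + 0}\right)^{2} = \left(3 \cdot 1^{-1} \cdot 9\right)^{2} = \left(3 \cdot 1 \cdot 9\right)^{2} = 27^{2} = 729$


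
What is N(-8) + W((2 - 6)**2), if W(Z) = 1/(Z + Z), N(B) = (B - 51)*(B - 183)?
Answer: 360609/32 ≈ 11269.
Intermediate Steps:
N(B) = (-183 + B)*(-51 + B) (N(B) = (-51 + B)*(-183 + B) = (-183 + B)*(-51 + B))
W(Z) = 1/(2*Z)
N(-8) + W((2 - 6)**2) = (9333 + (-8)**2 - 234*(-8)) + 1/(2*((2 - 6)**2)) = (9333 + 64 + 1872) + 1/(2*((-4)**2)) = 11269 + (1/2)/16 = 11269 + (1/2)*(1/16) = 11269 + 1/32 = 360609/32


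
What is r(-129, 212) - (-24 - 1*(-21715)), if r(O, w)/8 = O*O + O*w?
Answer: -107347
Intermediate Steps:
r(O, w) = 8*O² + 8*O*w (r(O, w) = 8*(O*O + O*w) = 8*(O² + O*w) = 8*O² + 8*O*w)
r(-129, 212) - (-24 - 1*(-21715)) = 8*(-129)*(-129 + 212) - (-24 - 1*(-21715)) = 8*(-129)*83 - (-24 + 21715) = -85656 - 1*21691 = -85656 - 21691 = -107347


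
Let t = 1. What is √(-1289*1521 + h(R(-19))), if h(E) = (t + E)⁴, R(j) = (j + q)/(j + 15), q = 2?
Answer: 3*I*√55745687/16 ≈ 1399.9*I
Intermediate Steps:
R(j) = (2 + j)/(15 + j) (R(j) = (j + 2)/(j + 15) = (2 + j)/(15 + j))
h(E) = (1 + E)⁴
√(-1289*1521 + h(R(-19))) = √(-1289*1521 + (1 + (2 - 19)/(15 - 19))⁴) = √(-1960569 + (1 - 17/(-4))⁴) = √(-1960569 + (1 - ¼*(-17))⁴) = √(-1960569 + (1 + 17/4)⁴) = √(-1960569 + (21/4)⁴) = √(-1960569 + 194481/256) = √(-501711183/256) = 3*I*√55745687/16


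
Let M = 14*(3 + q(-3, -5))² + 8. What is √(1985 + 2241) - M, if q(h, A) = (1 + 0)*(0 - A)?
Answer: -904 + √4226 ≈ -838.99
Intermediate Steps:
q(h, A) = -A (q(h, A) = 1*(-A) = -A)
M = 904 (M = 14*(3 - 1*(-5))² + 8 = 14*(3 + 5)² + 8 = 14*8² + 8 = 14*64 + 8 = 896 + 8 = 904)
√(1985 + 2241) - M = √(1985 + 2241) - 1*904 = √4226 - 904 = -904 + √4226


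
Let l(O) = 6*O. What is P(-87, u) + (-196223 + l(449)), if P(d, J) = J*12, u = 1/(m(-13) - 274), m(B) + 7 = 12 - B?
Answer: -12385859/64 ≈ -1.9353e+5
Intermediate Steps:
m(B) = 5 - B (m(B) = -7 + (12 - B) = 5 - B)
u = -1/256 (u = 1/((5 - 1*(-13)) - 274) = 1/((5 + 13) - 274) = 1/(18 - 274) = 1/(-256) = -1/256 ≈ -0.0039063)
P(d, J) = 12*J
P(-87, u) + (-196223 + l(449)) = 12*(-1/256) + (-196223 + 6*449) = -3/64 + (-196223 + 2694) = -3/64 - 193529 = -12385859/64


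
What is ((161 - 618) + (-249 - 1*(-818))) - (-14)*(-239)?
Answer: -3234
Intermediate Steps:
((161 - 618) + (-249 - 1*(-818))) - (-14)*(-239) = (-457 + (-249 + 818)) - 1*3346 = (-457 + 569) - 3346 = 112 - 3346 = -3234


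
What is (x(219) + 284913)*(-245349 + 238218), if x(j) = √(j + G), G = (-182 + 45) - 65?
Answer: -2031714603 - 7131*√17 ≈ -2.0317e+9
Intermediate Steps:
G = -202 (G = -137 - 65 = -202)
x(j) = √(-202 + j) (x(j) = √(j - 202) = √(-202 + j))
(x(219) + 284913)*(-245349 + 238218) = (√(-202 + 219) + 284913)*(-245349 + 238218) = (√17 + 284913)*(-7131) = (284913 + √17)*(-7131) = -2031714603 - 7131*√17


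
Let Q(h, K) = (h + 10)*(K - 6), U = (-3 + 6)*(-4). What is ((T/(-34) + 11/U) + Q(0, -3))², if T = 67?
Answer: 359064601/41616 ≈ 8628.0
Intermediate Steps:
U = -12 (U = 3*(-4) = -12)
Q(h, K) = (-6 + K)*(10 + h) (Q(h, K) = (10 + h)*(-6 + K) = (-6 + K)*(10 + h))
((T/(-34) + 11/U) + Q(0, -3))² = ((67/(-34) + 11/(-12)) + (-60 - 6*0 + 10*(-3) - 3*0))² = ((67*(-1/34) + 11*(-1/12)) + (-60 + 0 - 30 + 0))² = ((-67/34 - 11/12) - 90)² = (-589/204 - 90)² = (-18949/204)² = 359064601/41616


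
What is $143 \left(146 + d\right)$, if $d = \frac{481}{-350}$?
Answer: $\frac{7238517}{350} \approx 20681.0$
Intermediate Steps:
$d = - \frac{481}{350}$ ($d = 481 \left(- \frac{1}{350}\right) = - \frac{481}{350} \approx -1.3743$)
$143 \left(146 + d\right) = 143 \left(146 - \frac{481}{350}\right) = 143 \cdot \frac{50619}{350} = \frac{7238517}{350}$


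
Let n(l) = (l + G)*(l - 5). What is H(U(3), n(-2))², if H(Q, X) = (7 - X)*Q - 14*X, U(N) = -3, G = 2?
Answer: 441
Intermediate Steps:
n(l) = (-5 + l)*(2 + l) (n(l) = (l + 2)*(l - 5) = (2 + l)*(-5 + l) = (-5 + l)*(2 + l))
H(Q, X) = -14*X + Q*(7 - X) (H(Q, X) = Q*(7 - X) - 14*X = -14*X + Q*(7 - X))
H(U(3), n(-2))² = (-14*(-10 + (-2)² - 3*(-2)) + 7*(-3) - 1*(-3)*(-10 + (-2)² - 3*(-2)))² = (-14*(-10 + 4 + 6) - 21 - 1*(-3)*(-10 + 4 + 6))² = (-14*0 - 21 - 1*(-3)*0)² = (0 - 21 + 0)² = (-21)² = 441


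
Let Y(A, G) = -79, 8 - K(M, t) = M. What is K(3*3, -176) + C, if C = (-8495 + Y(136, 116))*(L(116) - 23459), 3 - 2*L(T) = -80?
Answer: 200781644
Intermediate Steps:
K(M, t) = 8 - M
L(T) = 83/2 (L(T) = 3/2 - ½*(-80) = 3/2 + 40 = 83/2)
C = 200781645 (C = (-8495 - 79)*(83/2 - 23459) = -8574*(-46835/2) = 200781645)
K(3*3, -176) + C = (8 - 3*3) + 200781645 = (8 - 1*9) + 200781645 = (8 - 9) + 200781645 = -1 + 200781645 = 200781644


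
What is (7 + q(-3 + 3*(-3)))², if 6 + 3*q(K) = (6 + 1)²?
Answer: 4096/9 ≈ 455.11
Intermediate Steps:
q(K) = 43/3 (q(K) = -2 + (6 + 1)²/3 = -2 + (⅓)*7² = -2 + (⅓)*49 = -2 + 49/3 = 43/3)
(7 + q(-3 + 3*(-3)))² = (7 + 43/3)² = (64/3)² = 4096/9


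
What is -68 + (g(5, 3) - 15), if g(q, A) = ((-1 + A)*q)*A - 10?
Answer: -63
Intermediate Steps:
g(q, A) = -10 + A*q*(-1 + A) (g(q, A) = (q*(-1 + A))*A - 10 = A*q*(-1 + A) - 10 = -10 + A*q*(-1 + A))
-68 + (g(5, 3) - 15) = -68 + ((-10 + 5*3² - 1*3*5) - 15) = -68 + ((-10 + 5*9 - 15) - 15) = -68 + ((-10 + 45 - 15) - 15) = -68 + (20 - 15) = -68 + 5 = -63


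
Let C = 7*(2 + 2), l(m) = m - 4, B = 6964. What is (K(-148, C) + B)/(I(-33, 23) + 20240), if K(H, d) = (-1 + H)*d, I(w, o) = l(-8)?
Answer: 698/5057 ≈ 0.13803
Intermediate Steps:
l(m) = -4 + m
I(w, o) = -12 (I(w, o) = -4 - 8 = -12)
C = 28 (C = 7*4 = 28)
K(H, d) = d*(-1 + H)
(K(-148, C) + B)/(I(-33, 23) + 20240) = (28*(-1 - 148) + 6964)/(-12 + 20240) = (28*(-149) + 6964)/20228 = (-4172 + 6964)*(1/20228) = 2792*(1/20228) = 698/5057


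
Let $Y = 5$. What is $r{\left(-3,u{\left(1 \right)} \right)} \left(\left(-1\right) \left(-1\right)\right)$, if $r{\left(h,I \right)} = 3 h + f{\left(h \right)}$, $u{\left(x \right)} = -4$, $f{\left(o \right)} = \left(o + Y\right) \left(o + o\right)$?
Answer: $-21$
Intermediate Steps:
$f{\left(o \right)} = 2 o \left(5 + o\right)$ ($f{\left(o \right)} = \left(o + 5\right) \left(o + o\right) = \left(5 + o\right) 2 o = 2 o \left(5 + o\right)$)
$r{\left(h,I \right)} = 3 h + 2 h \left(5 + h\right)$
$r{\left(-3,u{\left(1 \right)} \right)} \left(\left(-1\right) \left(-1\right)\right) = - 3 \left(13 + 2 \left(-3\right)\right) \left(\left(-1\right) \left(-1\right)\right) = - 3 \left(13 - 6\right) 1 = \left(-3\right) 7 \cdot 1 = \left(-21\right) 1 = -21$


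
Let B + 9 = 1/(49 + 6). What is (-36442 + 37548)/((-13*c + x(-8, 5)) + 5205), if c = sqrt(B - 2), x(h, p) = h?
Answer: 45161930/212226653 + 4108*I*sqrt(8305)/212226653 ≈ 0.2128 + 0.001764*I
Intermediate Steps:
B = -494/55 (B = -9 + 1/(49 + 6) = -9 + 1/55 = -494/55 ≈ -8.9818)
c = 2*I*sqrt(8305)/55 (c = sqrt(-494/55 - 2) = sqrt(-604/55) = 2*I*sqrt(8305)/55 ≈ 3.3139*I)
(-36442 + 37548)/((-13*c + x(-8, 5)) + 5205) = (-36442 + 37548)/((-26*I*sqrt(8305)/55 - 8) + 5205) = 1106/((-26*I*sqrt(8305)/55 - 8) + 5205) = 1106/((-8 - 26*I*sqrt(8305)/55) + 5205) = 1106/(5197 - 26*I*sqrt(8305)/55)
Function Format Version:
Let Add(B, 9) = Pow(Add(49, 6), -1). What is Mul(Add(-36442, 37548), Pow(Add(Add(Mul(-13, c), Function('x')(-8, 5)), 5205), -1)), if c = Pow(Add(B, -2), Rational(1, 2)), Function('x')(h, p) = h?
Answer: Add(Rational(45161930, 212226653), Mul(Rational(4108, 212226653), I, Pow(8305, Rational(1, 2)))) ≈ Add(0.21280, Mul(0.0017640, I))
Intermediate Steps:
B = Rational(-494, 55) (B = Add(-9, Pow(Add(49, 6), -1)) = Add(-9, Pow(55, -1)) = Add(-9, Rational(1, 55)) = Rational(-494, 55) ≈ -8.9818)
c = Mul(Rational(2, 55), I, Pow(8305, Rational(1, 2))) (c = Pow(Add(Rational(-494, 55), -2), Rational(1, 2)) = Pow(Rational(-604, 55), Rational(1, 2)) = Mul(Rational(2, 55), I, Pow(8305, Rational(1, 2))) ≈ Mul(3.3139, I))
Mul(Add(-36442, 37548), Pow(Add(Add(Mul(-13, c), Function('x')(-8, 5)), 5205), -1)) = Mul(Add(-36442, 37548), Pow(Add(Add(Mul(-13, Mul(Rational(2, 55), I, Pow(8305, Rational(1, 2)))), -8), 5205), -1)) = Mul(1106, Pow(Add(Add(Mul(Rational(-26, 55), I, Pow(8305, Rational(1, 2))), -8), 5205), -1)) = Mul(1106, Pow(Add(Add(-8, Mul(Rational(-26, 55), I, Pow(8305, Rational(1, 2)))), 5205), -1)) = Mul(1106, Pow(Add(5197, Mul(Rational(-26, 55), I, Pow(8305, Rational(1, 2)))), -1))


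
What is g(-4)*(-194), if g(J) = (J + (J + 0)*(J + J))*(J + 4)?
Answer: 0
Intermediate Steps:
g(J) = (4 + J)*(J + 2*J²) (g(J) = (J + J*(2*J))*(4 + J) = (J + 2*J²)*(4 + J) = (4 + J)*(J + 2*J²))
g(-4)*(-194) = -4*(4 + 2*(-4)² + 9*(-4))*(-194) = -4*(4 + 2*16 - 36)*(-194) = -4*(4 + 32 - 36)*(-194) = -4*0*(-194) = 0*(-194) = 0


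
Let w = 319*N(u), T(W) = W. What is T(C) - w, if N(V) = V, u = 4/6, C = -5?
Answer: -653/3 ≈ -217.67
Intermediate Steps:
u = 2/3 (u = 4*(1/6) = 2/3 ≈ 0.66667)
w = 638/3 (w = 319*(2/3) = 638/3 ≈ 212.67)
T(C) - w = -5 - 1*638/3 = -5 - 638/3 = -653/3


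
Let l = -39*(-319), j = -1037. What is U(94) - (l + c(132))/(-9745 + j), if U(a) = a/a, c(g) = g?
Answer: 2595/1198 ≈ 2.1661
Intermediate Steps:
l = 12441
U(a) = 1
U(94) - (l + c(132))/(-9745 + j) = 1 - (12441 + 132)/(-9745 - 1037) = 1 - 12573/(-10782) = 1 - 12573*(-1)/10782 = 1 - 1*(-1397/1198) = 1 + 1397/1198 = 2595/1198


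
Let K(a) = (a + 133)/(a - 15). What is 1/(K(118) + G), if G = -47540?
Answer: -103/4896369 ≈ -2.1036e-5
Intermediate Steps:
K(a) = (133 + a)/(-15 + a)
1/(K(118) + G) = 1/((133 + 118)/(-15 + 118) - 47540) = 1/(251/103 - 47540) = 1/(-4896369/103) = -103/4896369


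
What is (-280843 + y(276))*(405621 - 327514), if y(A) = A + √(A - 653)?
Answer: -21914246669 + 78107*I*√377 ≈ -2.1914e+10 + 1.5166e+6*I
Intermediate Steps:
y(A) = A + √(-653 + A)
(-280843 + y(276))*(405621 - 327514) = (-280843 + (276 + √(-653 + 276)))*(405621 - 327514) = (-280843 + (276 + √(-377)))*78107 = (-280843 + (276 + I*√377))*78107 = (-280567 + I*√377)*78107 = -21914246669 + 78107*I*√377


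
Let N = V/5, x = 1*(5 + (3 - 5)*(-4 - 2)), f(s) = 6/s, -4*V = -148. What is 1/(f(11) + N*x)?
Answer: 55/6949 ≈ 0.0079148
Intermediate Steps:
V = 37 (V = -¼*(-148) = 37)
x = 17 (x = 1*(5 - 2*(-6)) = 1*(5 + 12) = 1*17 = 17)
N = 37/5 ≈ 7.4000
1/(f(11) + N*x) = 1/(6/11 + (37/5)*17) = 1/(6*(1/11) + 629/5) = 1/(6/11 + 629/5) = 1/(6949/55) = 55/6949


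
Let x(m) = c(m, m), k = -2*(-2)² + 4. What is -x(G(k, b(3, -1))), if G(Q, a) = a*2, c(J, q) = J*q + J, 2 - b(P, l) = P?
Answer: -2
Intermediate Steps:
b(P, l) = 2 - P
k = -4 (k = -2*4 + 4 = -8 + 4 = -4)
c(J, q) = J + J*q
G(Q, a) = 2*a
x(m) = m*(1 + m)
-x(G(k, b(3, -1))) = -2*(2 - 1*3)*(1 + 2*(2 - 1*3)) = -2*(2 - 3)*(1 + 2*(2 - 3)) = -2*(-1)*(1 + 2*(-1)) = -(-2)*(1 - 2) = -(-2)*(-1) = -1*2 = -2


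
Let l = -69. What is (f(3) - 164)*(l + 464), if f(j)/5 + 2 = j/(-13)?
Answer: -899415/13 ≈ -69186.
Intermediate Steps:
f(j) = -10 - 5*j/13 (f(j) = -10 + 5*(j/(-13)) = -10 + 5*(j*(-1/13)) = -10 + 5*(-j/13) = -10 - 5*j/13)
(f(3) - 164)*(l + 464) = ((-10 - 5/13*3) - 164)*(-69 + 464) = ((-10 - 15/13) - 164)*395 = (-145/13 - 164)*395 = -2277/13*395 = -899415/13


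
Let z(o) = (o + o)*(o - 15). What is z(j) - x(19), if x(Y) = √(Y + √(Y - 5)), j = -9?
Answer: 432 - √(19 + √14) ≈ 427.23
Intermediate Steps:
z(o) = 2*o*(-15 + o) (z(o) = (2*o)*(-15 + o) = 2*o*(-15 + o))
x(Y) = √(Y + √(-5 + Y))
z(j) - x(19) = 2*(-9)*(-15 - 9) - √(19 + √(-5 + 19)) = 2*(-9)*(-24) - √(19 + √14) = 432 - √(19 + √14)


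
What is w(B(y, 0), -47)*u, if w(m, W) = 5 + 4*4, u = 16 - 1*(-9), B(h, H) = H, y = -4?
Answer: 525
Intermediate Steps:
u = 25 (u = 16 + 9 = 25)
w(m, W) = 21 (w(m, W) = 5 + 16 = 21)
w(B(y, 0), -47)*u = 21*25 = 525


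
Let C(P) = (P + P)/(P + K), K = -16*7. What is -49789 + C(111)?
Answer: -50011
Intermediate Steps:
K = -112
C(P) = 2*P/(-112 + P) (C(P) = (P + P)/(P - 112) = (2*P)/(-112 + P) = 2*P/(-112 + P))
-49789 + C(111) = -49789 + 2*111/(-112 + 111) = -49789 + 2*111/(-1) = -49789 + 2*111*(-1) = -49789 - 222 = -50011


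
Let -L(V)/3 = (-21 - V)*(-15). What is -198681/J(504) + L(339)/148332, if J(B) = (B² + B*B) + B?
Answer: -149639021/299333976 ≈ -0.49991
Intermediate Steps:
J(B) = B + 2*B² (J(B) = (B² + B²) + B = 2*B² + B = B + 2*B²)
L(V) = -945 - 45*V (L(V) = -3*(-21 - V)*(-15) = -3*(315 + 15*V) = -945 - 45*V)
-198681/J(504) + L(339)/148332 = -198681*1/(504*(1 + 2*504)) + (-945 - 45*339)/148332 = -198681*1/(504*(1 + 1008)) + (-945 - 15255)*(1/148332) = -198681/(504*1009) - 16200*1/148332 = -198681/508536 - 1350/12361 = -198681*1/508536 - 1350/12361 = -9461/24216 - 1350/12361 = -149639021/299333976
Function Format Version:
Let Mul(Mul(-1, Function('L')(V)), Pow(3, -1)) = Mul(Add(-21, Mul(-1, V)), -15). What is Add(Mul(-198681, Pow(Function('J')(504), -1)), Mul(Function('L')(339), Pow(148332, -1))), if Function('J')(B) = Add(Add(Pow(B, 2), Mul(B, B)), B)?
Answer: Rational(-149639021, 299333976) ≈ -0.49991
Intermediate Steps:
Function('J')(B) = Add(B, Mul(2, Pow(B, 2))) (Function('J')(B) = Add(Add(Pow(B, 2), Pow(B, 2)), B) = Add(Mul(2, Pow(B, 2)), B) = Add(B, Mul(2, Pow(B, 2))))
Function('L')(V) = Add(-945, Mul(-45, V)) (Function('L')(V) = Mul(-3, Mul(Add(-21, Mul(-1, V)), -15)) = Mul(-3, Add(315, Mul(15, V))) = Add(-945, Mul(-45, V)))
Add(Mul(-198681, Pow(Function('J')(504), -1)), Mul(Function('L')(339), Pow(148332, -1))) = Add(Mul(-198681, Pow(Mul(504, Add(1, Mul(2, 504))), -1)), Mul(Add(-945, Mul(-45, 339)), Pow(148332, -1))) = Add(Mul(-198681, Pow(Mul(504, Add(1, 1008)), -1)), Mul(Add(-945, -15255), Rational(1, 148332))) = Add(Mul(-198681, Pow(Mul(504, 1009), -1)), Mul(-16200, Rational(1, 148332))) = Add(Mul(-198681, Pow(508536, -1)), Rational(-1350, 12361)) = Add(Mul(-198681, Rational(1, 508536)), Rational(-1350, 12361)) = Add(Rational(-9461, 24216), Rational(-1350, 12361)) = Rational(-149639021, 299333976)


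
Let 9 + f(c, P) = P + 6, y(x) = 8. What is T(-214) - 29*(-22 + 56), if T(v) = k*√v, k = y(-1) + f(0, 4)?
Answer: -986 + 9*I*√214 ≈ -986.0 + 131.66*I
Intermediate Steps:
f(c, P) = -3 + P (f(c, P) = -9 + (P + 6) = -9 + (6 + P) = -3 + P)
k = 9 (k = 8 + (-3 + 4) = 8 + 1 = 9)
T(v) = 9*√v
T(-214) - 29*(-22 + 56) = 9*√(-214) - 29*(-22 + 56) = 9*(I*√214) - 29*34 = 9*I*√214 - 986 = -986 + 9*I*√214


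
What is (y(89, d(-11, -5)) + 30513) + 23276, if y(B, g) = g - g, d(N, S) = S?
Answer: 53789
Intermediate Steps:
y(B, g) = 0
(y(89, d(-11, -5)) + 30513) + 23276 = (0 + 30513) + 23276 = 30513 + 23276 = 53789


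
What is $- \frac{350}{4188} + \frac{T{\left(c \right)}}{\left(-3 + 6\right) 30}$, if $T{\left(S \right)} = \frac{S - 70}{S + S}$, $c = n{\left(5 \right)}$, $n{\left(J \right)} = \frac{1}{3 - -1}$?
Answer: $- \frac{34207}{20940} \approx -1.6336$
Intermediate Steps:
$n{\left(J \right)} = \frac{1}{4}$ ($n{\left(J \right)} = \frac{1}{3 + \left(-2 + 3\right)} = \frac{1}{3 + 1} = \frac{1}{4}$)
$c = \frac{1}{4} \approx 0.25$
$T{\left(S \right)} = \frac{-70 + S}{2 S}$
$- \frac{350}{4188} + \frac{T{\left(c \right)}}{\left(-3 + 6\right) 30} = - \frac{350}{4188} + \frac{\frac{1}{2} \frac{1}{\frac{1}{4}} \left(-70 + \frac{1}{4}\right)}{\left(-3 + 6\right) 30} = \left(-350\right) \frac{1}{4188} + \frac{\frac{1}{2} \cdot 4 \left(- \frac{279}{4}\right)}{3 \cdot 30} = - \frac{175}{2094} - \frac{279}{2 \cdot 90} = - \frac{175}{2094} - \frac{31}{20} = - \frac{34207}{20940}$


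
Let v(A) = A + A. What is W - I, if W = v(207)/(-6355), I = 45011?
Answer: -286045319/6355 ≈ -45011.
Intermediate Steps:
v(A) = 2*A
W = -414/6355 (W = (2*207)/(-6355) = 414*(-1/6355) = -414/6355 ≈ -0.065145)
W - I = -414/6355 - 1*45011 = -414/6355 - 45011 = -286045319/6355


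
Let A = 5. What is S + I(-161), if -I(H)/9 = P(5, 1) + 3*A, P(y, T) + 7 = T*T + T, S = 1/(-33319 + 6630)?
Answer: -2402011/26689 ≈ -90.000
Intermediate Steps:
S = -1/26689 (S = 1/(-26689) = -1/26689 ≈ -3.7469e-5)
P(y, T) = -7 + T + T² (P(y, T) = -7 + (T*T + T) = -7 + (T² + T) = -7 + (T + T²) = -7 + T + T²)
I(H) = -90 (I(H) = -9*((-7 + 1 + 1²) + 3*5) = -9*((-7 + 1 + 1) + 15) = -9*(-5 + 15) = -9*10 = -90)
S + I(-161) = -1/26689 - 90 = -2402011/26689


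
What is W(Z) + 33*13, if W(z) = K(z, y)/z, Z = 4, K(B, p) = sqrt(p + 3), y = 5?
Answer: 429 + sqrt(2)/2 ≈ 429.71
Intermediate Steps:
K(B, p) = sqrt(3 + p)
W(z) = 2*sqrt(2)/z (W(z) = sqrt(3 + 5)/z = sqrt(8)/z = (2*sqrt(2))/z = 2*sqrt(2)/z)
W(Z) + 33*13 = 2*sqrt(2)/4 + 33*13 = 2*sqrt(2)*(1/4) + 429 = sqrt(2)/2 + 429 = 429 + sqrt(2)/2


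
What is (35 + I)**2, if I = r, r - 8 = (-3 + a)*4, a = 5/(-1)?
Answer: 121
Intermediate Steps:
a = -5 (a = 5*(-1) = -5)
r = -24 (r = 8 + (-3 - 5)*4 = 8 - 8*4 = 8 - 32 = -24)
I = -24
(35 + I)**2 = (35 - 24)**2 = 11**2 = 121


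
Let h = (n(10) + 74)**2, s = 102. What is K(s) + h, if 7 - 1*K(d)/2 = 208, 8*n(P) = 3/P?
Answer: 32509129/6400 ≈ 5079.6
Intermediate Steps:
n(P) = 3/(8*P) (n(P) = (3/P)/8 = 3/(8*P))
K(d) = -402 (K(d) = 14 - 2*208 = 14 - 416 = -402)
h = 35081929/6400 (h = ((3/8)/10 + 74)**2 = ((3/8)*(1/10) + 74)**2 = (3/80 + 74)**2 = (5923/80)**2 = 35081929/6400 ≈ 5481.6)
K(s) + h = -402 + 35081929/6400 = 32509129/6400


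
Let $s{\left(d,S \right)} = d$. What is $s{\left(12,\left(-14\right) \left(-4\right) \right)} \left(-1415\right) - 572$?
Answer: $-17552$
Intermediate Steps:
$s{\left(12,\left(-14\right) \left(-4\right) \right)} \left(-1415\right) - 572 = 12 \left(-1415\right) - 572 = -16980 - 572 = -17552$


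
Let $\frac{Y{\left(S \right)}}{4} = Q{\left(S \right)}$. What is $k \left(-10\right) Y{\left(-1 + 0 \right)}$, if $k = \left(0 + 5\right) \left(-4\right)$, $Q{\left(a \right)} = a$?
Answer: $-800$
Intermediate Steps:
$Y{\left(S \right)} = 4 S$
$k = -20$ ($k = 5 \left(-4\right) = -20$)
$k \left(-10\right) Y{\left(-1 + 0 \right)} = \left(-20\right) \left(-10\right) 4 \left(-1 + 0\right) = 200 \cdot 4 \left(-1\right) = 200 \left(-4\right) = -800$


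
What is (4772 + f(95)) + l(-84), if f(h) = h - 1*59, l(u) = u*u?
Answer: 11864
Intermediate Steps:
l(u) = u²
f(h) = -59 + h (f(h) = h - 59 = -59 + h)
(4772 + f(95)) + l(-84) = (4772 + (-59 + 95)) + (-84)² = (4772 + 36) + 7056 = 4808 + 7056 = 11864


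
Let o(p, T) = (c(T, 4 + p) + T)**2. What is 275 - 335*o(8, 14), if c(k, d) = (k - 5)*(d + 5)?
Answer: -9342540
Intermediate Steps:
c(k, d) = (-5 + k)*(5 + d)
o(p, T) = (-45 - 5*p + 6*T + T*(4 + p))**2 (o(p, T) = ((-25 - 5*(4 + p) + 5*T + (4 + p)*T) + T)**2 = ((-25 + (-20 - 5*p) + 5*T + T*(4 + p)) + T)**2 = ((-45 - 5*p + 5*T + T*(4 + p)) + T)**2 = (-45 - 5*p + 6*T + T*(4 + p))**2)
275 - 335*o(8, 14) = 275 - 335*(-45 - 5*8 + 10*14 + 14*8)**2 = 275 - 335*(-45 - 40 + 140 + 112)**2 = 275 - 335*167**2 = 275 - 335*27889 = 275 - 9342815 = -9342540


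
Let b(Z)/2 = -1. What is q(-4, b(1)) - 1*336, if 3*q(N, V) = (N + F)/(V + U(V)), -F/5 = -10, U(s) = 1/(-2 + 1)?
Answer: -3070/9 ≈ -341.11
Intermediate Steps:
b(Z) = -2 (b(Z) = 2*(-1) = -2)
U(s) = -1 (U(s) = 1/(-1) = -1)
F = 50 (F = -5*(-10) = 50)
q(N, V) = (50 + N)/(3*(-1 + V)) (q(N, V) = ((N + 50)/(V - 1))/3 = ((50 + N)/(-1 + V))/3 = (50 + N)/(3*(-1 + V)))
q(-4, b(1)) - 1*336 = (50 - 4)/(3*(-1 - 2)) - 1*336 = (1/3)*46/(-3) - 336 = (1/3)*(-1/3)*46 - 336 = -46/9 - 336 = -3070/9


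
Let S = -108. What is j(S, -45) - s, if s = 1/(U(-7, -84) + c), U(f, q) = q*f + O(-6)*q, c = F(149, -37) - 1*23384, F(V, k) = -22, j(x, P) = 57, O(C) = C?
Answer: 1271899/22314 ≈ 57.000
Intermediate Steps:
c = -23406 (c = -22 - 1*23384 = -22 - 23384 = -23406)
U(f, q) = -6*q + f*q (U(f, q) = q*f - 6*q = f*q - 6*q = -6*q + f*q)
s = -1/22314 (s = 1/(-84*(-6 - 7) - 23406) = 1/(-84*(-13) - 23406) = 1/(1092 - 23406) = 1/(-22314) = -1/22314 ≈ -4.4815e-5)
j(S, -45) - s = 57 - 1*(-1/22314) = 57 + 1/22314 = 1271899/22314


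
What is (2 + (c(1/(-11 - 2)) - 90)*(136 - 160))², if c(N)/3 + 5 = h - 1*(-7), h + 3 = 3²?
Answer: 2515396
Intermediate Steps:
h = 6 (h = -3 + 3² = -3 + 9 = 6)
c(N) = 24 (c(N) = -15 + 3*(6 - 1*(-7)) = -15 + 3*(6 + 7) = -15 + 3*13 = -15 + 39 = 24)
(2 + (c(1/(-11 - 2)) - 90)*(136 - 160))² = (2 + (24 - 90)*(136 - 160))² = (2 - 66*(-24))² = (2 + 1584)² = 1586² = 2515396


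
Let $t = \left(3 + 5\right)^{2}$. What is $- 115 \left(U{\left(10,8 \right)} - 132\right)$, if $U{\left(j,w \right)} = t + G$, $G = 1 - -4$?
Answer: $7245$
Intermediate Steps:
$t = 64$ ($t = 8^{2} = 64$)
$G = 5$ ($G = 1 + 4 = 5$)
$U{\left(j,w \right)} = 69$ ($U{\left(j,w \right)} = 64 + 5 = 69$)
$- 115 \left(U{\left(10,8 \right)} - 132\right) = - 115 \left(69 - 132\right) = \left(-115\right) \left(-63\right) = 7245$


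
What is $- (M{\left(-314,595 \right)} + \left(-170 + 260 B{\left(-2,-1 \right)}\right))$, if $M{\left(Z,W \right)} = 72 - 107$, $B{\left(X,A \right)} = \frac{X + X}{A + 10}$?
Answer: $\frac{2885}{9} \approx 320.56$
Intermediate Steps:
$B{\left(X,A \right)} = \frac{2 X}{10 + A}$
$M{\left(Z,W \right)} = -35$ ($M{\left(Z,W \right)} = 72 - 107 = -35$)
$- (M{\left(-314,595 \right)} + \left(-170 + 260 B{\left(-2,-1 \right)}\right)) = - (-35 - \left(170 - 260 \cdot 2 \left(-2\right) \frac{1}{10 - 1}\right)) = - (-35 - \left(170 - 260 \cdot 2 \left(-2\right) \frac{1}{9}\right)) = - (-35 + \left(-170 + 260 \left(- \frac{4}{9}\right)\right)) = - (-35 - \frac{2570}{9}) = \left(-1\right) \left(- \frac{2885}{9}\right) = \frac{2885}{9}$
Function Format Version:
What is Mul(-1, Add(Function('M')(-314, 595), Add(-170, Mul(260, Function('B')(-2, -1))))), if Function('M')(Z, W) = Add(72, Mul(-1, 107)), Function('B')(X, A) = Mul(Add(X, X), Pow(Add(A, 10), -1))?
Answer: Rational(2885, 9) ≈ 320.56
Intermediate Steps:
Function('B')(X, A) = Mul(2, X, Pow(Add(10, A), -1)) (Function('B')(X, A) = Mul(Mul(2, X), Pow(Add(10, A), -1)) = Mul(2, X, Pow(Add(10, A), -1)))
Function('M')(Z, W) = -35 (Function('M')(Z, W) = Add(72, -107) = -35)
Mul(-1, Add(Function('M')(-314, 595), Add(-170, Mul(260, Function('B')(-2, -1))))) = Mul(-1, Add(-35, Add(-170, Mul(260, Mul(2, -2, Pow(Add(10, -1), -1)))))) = Mul(-1, Add(-35, Add(-170, Mul(260, Mul(2, -2, Pow(9, -1)))))) = Mul(-1, Add(-35, Add(-170, Mul(260, Mul(2, -2, Rational(1, 9)))))) = Mul(-1, Add(-35, Add(-170, Mul(260, Rational(-4, 9))))) = Mul(-1, Add(-35, Add(-170, Rational(-1040, 9)))) = Mul(-1, Add(-35, Rational(-2570, 9))) = Mul(-1, Rational(-2885, 9)) = Rational(2885, 9)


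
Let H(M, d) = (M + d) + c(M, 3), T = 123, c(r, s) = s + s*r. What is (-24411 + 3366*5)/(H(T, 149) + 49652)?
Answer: -7581/50296 ≈ -0.15073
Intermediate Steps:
c(r, s) = s + r*s
H(M, d) = 3 + d + 4*M (H(M, d) = (M + d) + 3*(1 + M) = (M + d) + (3 + 3*M) = 3 + d + 4*M)
(-24411 + 3366*5)/(H(T, 149) + 49652) = (-24411 + 3366*5)/((3 + 149 + 4*123) + 49652) = (-24411 + 16830)/((3 + 149 + 492) + 49652) = -7581/(644 + 49652) = -7581/50296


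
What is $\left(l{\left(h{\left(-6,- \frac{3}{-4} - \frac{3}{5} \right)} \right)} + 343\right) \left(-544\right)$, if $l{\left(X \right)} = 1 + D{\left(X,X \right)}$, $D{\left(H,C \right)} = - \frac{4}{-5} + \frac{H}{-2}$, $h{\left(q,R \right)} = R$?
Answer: $- \frac{937652}{5} \approx -1.8753 \cdot 10^{5}$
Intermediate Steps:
$D{\left(H,C \right)} = \frac{4}{5} - \frac{H}{2}$ ($D{\left(H,C \right)} = \left(-4\right) \left(- \frac{1}{5}\right) + H \left(- \frac{1}{2}\right) = \frac{4}{5} - \frac{H}{2}$)
$l{\left(X \right)} = \frac{9}{5} - \frac{X}{2}$ ($l{\left(X \right)} = 1 - \left(- \frac{4}{5} + \frac{X}{2}\right) = \frac{9}{5} - \frac{X}{2}$)
$\left(l{\left(h{\left(-6,- \frac{3}{-4} - \frac{3}{5} \right)} \right)} + 343\right) \left(-544\right) = \left(\left(\frac{9}{5} - \frac{- \frac{3}{-4} - \frac{3}{5}}{2}\right) + 343\right) \left(-544\right) = \left(\left(\frac{9}{5} - \frac{\left(-3\right) \left(- \frac{1}{4}\right) - \frac{3}{5}}{2}\right) + 343\right) \left(-544\right) = \left(\left(\frac{9}{5} - \frac{\frac{3}{4} - \frac{3}{5}}{2}\right) + 343\right) \left(-544\right) = \left(\left(\frac{9}{5} - \frac{3}{40}\right) + 343\right) \left(-544\right) = \left(\frac{69}{40} + 343\right) \left(-544\right) = \frac{13789}{40} \left(-544\right) = - \frac{937652}{5}$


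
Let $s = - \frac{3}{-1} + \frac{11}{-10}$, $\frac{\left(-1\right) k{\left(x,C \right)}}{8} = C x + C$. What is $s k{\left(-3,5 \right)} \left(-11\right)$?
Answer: $-1672$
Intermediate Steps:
$k{\left(x,C \right)} = - 8 C - 8 C x$ ($k{\left(x,C \right)} = - 8 \left(C x + C\right) = - 8 \left(C + C x\right) = - 8 C - 8 C x$)
$s = \frac{19}{10}$ ($s = \left(-3\right) \left(-1\right) + 11 \left(- \frac{1}{10}\right) = 3 - \frac{11}{10} = \frac{19}{10} \approx 1.9$)
$s k{\left(-3,5 \right)} \left(-11\right) = \frac{19 \left(\left(-8\right) 5 \left(1 - 3\right)\right)}{10} \left(-11\right) = \frac{19 \left(\left(-8\right) 5 \left(-2\right)\right)}{10} \left(-11\right) = \frac{19}{10} \cdot 80 \left(-11\right) = 152 \left(-11\right) = -1672$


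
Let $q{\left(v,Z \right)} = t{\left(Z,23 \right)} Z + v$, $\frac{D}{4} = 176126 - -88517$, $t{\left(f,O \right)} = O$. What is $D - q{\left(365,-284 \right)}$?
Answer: $1064739$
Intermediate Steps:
$D = 1058572$ ($D = 4 \left(176126 - -88517\right) = 4 \left(176126 + 88517\right) = 4 \cdot 264643 = 1058572$)
$q{\left(v,Z \right)} = v + 23 Z$ ($q{\left(v,Z \right)} = 23 Z + v = v + 23 Z$)
$D - q{\left(365,-284 \right)} = 1058572 - \left(365 + 23 \left(-284\right)\right) = 1058572 - \left(365 - 6532\right) = 1058572 - -6167 = 1058572 + 6167 = 1064739$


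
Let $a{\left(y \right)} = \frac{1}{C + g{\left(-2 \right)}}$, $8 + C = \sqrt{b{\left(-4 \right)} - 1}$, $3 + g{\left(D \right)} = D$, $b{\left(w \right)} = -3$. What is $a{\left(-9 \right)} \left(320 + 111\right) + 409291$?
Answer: $\frac{70801740}{173} - \frac{862 i}{173} \approx 4.0926 \cdot 10^{5} - 4.9827 i$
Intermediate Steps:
$g{\left(D \right)} = -3 + D$
$C = -8 + 2 i$ ($C = -8 + \sqrt{-3 - 1} = -8 + \sqrt{-4} = -8 + 2 i \approx -8.0 + 2.0 i$)
$a{\left(y \right)} = \frac{-13 - 2 i}{173}$ ($a{\left(y \right)} = \frac{1}{\left(-8 + 2 i\right) - 5} = \frac{1}{-13 + 2 i} = \frac{-13 - 2 i}{173}$)
$a{\left(-9 \right)} \left(320 + 111\right) + 409291 = \left(- \frac{13}{173} - \frac{2 i}{173}\right) \left(320 + 111\right) + 409291 = \left(- \frac{13}{173} - \frac{2 i}{173}\right) 431 + 409291 = \left(- \frac{5603}{173} - \frac{862 i}{173}\right) + 409291 = \frac{70801740}{173} - \frac{862 i}{173}$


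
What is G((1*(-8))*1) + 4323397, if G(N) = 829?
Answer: 4324226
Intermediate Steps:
G((1*(-8))*1) + 4323397 = 829 + 4323397 = 4324226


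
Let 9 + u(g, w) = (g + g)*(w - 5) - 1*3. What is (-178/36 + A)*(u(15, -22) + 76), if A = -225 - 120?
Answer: 2349527/9 ≈ 2.6106e+5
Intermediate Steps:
A = -345
u(g, w) = -12 + 2*g*(-5 + w) (u(g, w) = -9 + ((g + g)*(w - 5) - 1*3) = -9 + ((2*g)*(-5 + w) - 3) = -9 + (2*g*(-5 + w) - 3) = -9 + (-3 + 2*g*(-5 + w)) = -12 + 2*g*(-5 + w))
(-178/36 + A)*(u(15, -22) + 76) = (-178/36 - 345)*((-12 - 10*15 + 2*15*(-22)) + 76) = (-178*1/36 - 345)*((-12 - 150 - 660) + 76) = (-89/18 - 345)*(-822 + 76) = -6299/18*(-746) = 2349527/9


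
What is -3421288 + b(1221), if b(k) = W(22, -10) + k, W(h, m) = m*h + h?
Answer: -3420265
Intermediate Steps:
W(h, m) = h + h*m (W(h, m) = h*m + h = h + h*m)
b(k) = -198 + k (b(k) = 22*(1 - 10) + k = 22*(-9) + k = -198 + k)
-3421288 + b(1221) = -3421288 + (-198 + 1221) = -3421288 + 1023 = -3420265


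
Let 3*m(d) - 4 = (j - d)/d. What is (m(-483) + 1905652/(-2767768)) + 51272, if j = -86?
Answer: 51406907383109/1002623958 ≈ 51272.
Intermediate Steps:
m(d) = 4/3 + (-86 - d)/(3*d) (m(d) = 4/3 + ((-86 - d)/d)/3 = 4/3 + (-86 - d)/(3*d))
(m(-483) + 1905652/(-2767768)) + 51272 = ((-86/3 - 483)/(-483) + 1905652/(-2767768)) + 51272 = (-1/483*(-1535/3) + 1905652*(-1/2767768)) + 51272 = (1535/1449 - 476413/691942) + 51272 = 371808533/1002623958 + 51272 = 51406907383109/1002623958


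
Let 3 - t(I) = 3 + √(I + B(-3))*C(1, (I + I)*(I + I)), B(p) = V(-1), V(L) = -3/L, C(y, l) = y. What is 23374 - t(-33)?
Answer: 23374 + I*√30 ≈ 23374.0 + 5.4772*I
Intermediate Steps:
B(p) = 3 (B(p) = -3/(-1) = -3*(-1) = 3)
t(I) = -√(3 + I) (t(I) = 3 - (3 + √(I + 3)*1) = 3 - (3 + √(3 + I)*1) = 3 - (3 + √(3 + I)) = 3 + (-3 - √(3 + I)) = -√(3 + I))
23374 - t(-33) = 23374 - (-1)*√(3 - 33) = 23374 - (-1)*√(-30) = 23374 - (-1)*I*√30 = 23374 + I*√30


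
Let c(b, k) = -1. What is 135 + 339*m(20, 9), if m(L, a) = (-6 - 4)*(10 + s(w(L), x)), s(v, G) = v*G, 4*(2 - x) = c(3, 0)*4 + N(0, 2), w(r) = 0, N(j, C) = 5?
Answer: -33765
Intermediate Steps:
x = 7/4 (x = 2 - (-1*4 + 5)/4 = 2 - (-4 + 5)/4 = 2 - ¼*1 = 2 - ¼ = 7/4 ≈ 1.7500)
s(v, G) = G*v
m(L, a) = -100 (m(L, a) = (-6 - 4)*(10 + (7/4)*0) = -10*(10 + 0) = -10*10 = -100)
135 + 339*m(20, 9) = 135 + 339*(-100) = 135 - 33900 = -33765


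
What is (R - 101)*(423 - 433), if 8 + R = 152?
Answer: -430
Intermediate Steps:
R = 144 (R = -8 + 152 = 144)
(R - 101)*(423 - 433) = (144 - 101)*(423 - 433) = 43*(-10) = -430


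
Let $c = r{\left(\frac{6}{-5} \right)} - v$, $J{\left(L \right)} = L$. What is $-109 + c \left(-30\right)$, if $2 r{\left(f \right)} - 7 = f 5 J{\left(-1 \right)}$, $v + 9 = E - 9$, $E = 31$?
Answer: $86$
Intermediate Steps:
$v = 13$ ($v = -9 + \left(31 - 9\right) = -9 + 22 = 13$)
$r{\left(f \right)} = \frac{7}{2} - \frac{5 f}{2}$ ($r{\left(f \right)} = \frac{7}{2} + \frac{f 5 \left(-1\right)}{2} = \frac{7}{2} + \frac{5 f \left(-1\right)}{2} = \frac{7}{2} + \frac{\left(-5\right) f}{2} = \frac{7}{2} - \frac{5 f}{2}$)
$c = - \frac{13}{2}$ ($c = \left(\frac{7}{2} - \frac{5 \frac{6}{-5}}{2}\right) - 13 = \left(\frac{7}{2} - \frac{5 \cdot 6 \left(- \frac{1}{5}\right)}{2}\right) - 13 = \left(\frac{7}{2} - -3\right) - 13 = \left(\frac{7}{2} + 3\right) - 13 = \frac{13}{2} - 13 = - \frac{13}{2} \approx -6.5$)
$-109 + c \left(-30\right) = -109 - -195 = -109 + 195 = 86$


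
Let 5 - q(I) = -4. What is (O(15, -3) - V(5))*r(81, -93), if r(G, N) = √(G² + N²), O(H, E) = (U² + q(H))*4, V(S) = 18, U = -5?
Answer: 4602*√10 ≈ 14553.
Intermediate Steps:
q(I) = 9 (q(I) = 5 - 1*(-4) = 5 + 4 = 9)
O(H, E) = 136 (O(H, E) = ((-5)² + 9)*4 = (25 + 9)*4 = 34*4 = 136)
(O(15, -3) - V(5))*r(81, -93) = (136 - 1*18)*√(81² + (-93)²) = (136 - 18)*√(6561 + 8649) = 118*√15210 = 118*(39*√10) = 4602*√10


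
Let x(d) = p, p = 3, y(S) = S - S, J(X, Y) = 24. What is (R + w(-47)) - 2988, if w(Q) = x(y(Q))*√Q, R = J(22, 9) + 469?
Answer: -2495 + 3*I*√47 ≈ -2495.0 + 20.567*I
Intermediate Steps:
y(S) = 0
x(d) = 3
R = 493 (R = 24 + 469 = 493)
w(Q) = 3*√Q
(R + w(-47)) - 2988 = (493 + 3*√(-47)) - 2988 = (493 + 3*(I*√47)) - 2988 = (493 + 3*I*√47) - 2988 = -2495 + 3*I*√47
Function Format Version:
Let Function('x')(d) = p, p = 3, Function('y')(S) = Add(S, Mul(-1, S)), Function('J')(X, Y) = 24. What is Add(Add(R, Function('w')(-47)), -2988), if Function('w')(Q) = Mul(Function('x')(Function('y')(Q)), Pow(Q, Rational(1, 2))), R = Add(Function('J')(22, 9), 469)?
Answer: Add(-2495, Mul(3, I, Pow(47, Rational(1, 2)))) ≈ Add(-2495.0, Mul(20.567, I))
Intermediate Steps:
Function('y')(S) = 0
Function('x')(d) = 3
R = 493 (R = Add(24, 469) = 493)
Function('w')(Q) = Mul(3, Pow(Q, Rational(1, 2)))
Add(Add(R, Function('w')(-47)), -2988) = Add(Add(493, Mul(3, Pow(-47, Rational(1, 2)))), -2988) = Add(Add(493, Mul(3, Mul(I, Pow(47, Rational(1, 2))))), -2988) = Add(Add(493, Mul(3, I, Pow(47, Rational(1, 2)))), -2988) = Add(-2495, Mul(3, I, Pow(47, Rational(1, 2))))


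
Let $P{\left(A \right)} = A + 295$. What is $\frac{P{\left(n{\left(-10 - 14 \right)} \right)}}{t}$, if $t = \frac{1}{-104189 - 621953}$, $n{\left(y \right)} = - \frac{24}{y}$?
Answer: $-214938032$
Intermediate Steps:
$P{\left(A \right)} = 295 + A$
$t = - \frac{1}{726142}$ ($t = \frac{1}{-726142} = - \frac{1}{726142} \approx -1.3771 \cdot 10^{-6}$)
$\frac{P{\left(n{\left(-10 - 14 \right)} \right)}}{t} = \frac{295 - \frac{24}{-10 - 14}}{- \frac{1}{726142}} = \left(295 - \frac{24}{-24}\right) \left(-726142\right) = \left(295 - -1\right) \left(-726142\right) = \left(295 + 1\right) \left(-726142\right) = 296 \left(-726142\right) = -214938032$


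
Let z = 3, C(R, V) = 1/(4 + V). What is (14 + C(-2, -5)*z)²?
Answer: 121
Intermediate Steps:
(14 + C(-2, -5)*z)² = (14 + 3/(4 - 5))² = (14 + 3/(-1))² = (14 - 1*3)² = (14 - 3)² = 11² = 121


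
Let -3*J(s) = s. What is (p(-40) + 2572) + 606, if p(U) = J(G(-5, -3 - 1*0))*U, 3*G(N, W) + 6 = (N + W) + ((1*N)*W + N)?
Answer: 28442/9 ≈ 3160.2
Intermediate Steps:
G(N, W) = -2 + W/3 + 2*N/3 + N*W/3 (G(N, W) = -2 + ((N + W) + ((1*N)*W + N))/3 = -2 + ((N + W) + (N*W + N))/3 = -2 + ((N + W) + (N + N*W))/3 = -2 + (W + 2*N + N*W)/3 = -2 + (W/3 + 2*N/3 + N*W/3) = -2 + W/3 + 2*N/3 + N*W/3)
J(s) = -s/3
p(U) = 4*U/9 (p(U) = (-(-2 + (-3 - 1*0)/3 + (⅔)*(-5) + (⅓)*(-5)*(-3 - 1*0))/3)*U = (-(-2 + (-3 + 0)/3 - 10/3 + (⅓)*(-5)*(-3 + 0))/3)*U = (-(-2 + (⅓)*(-3) - 10/3 + (⅓)*(-5)*(-3))/3)*U = (-(-2 - 1 - 10/3 + 5)/3)*U = (-⅓*(-4/3))*U = 4*U/9)
(p(-40) + 2572) + 606 = ((4/9)*(-40) + 2572) + 606 = (-160/9 + 2572) + 606 = 22988/9 + 606 = 28442/9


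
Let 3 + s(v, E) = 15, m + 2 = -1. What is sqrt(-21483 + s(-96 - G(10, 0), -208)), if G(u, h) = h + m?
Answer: I*sqrt(21471) ≈ 146.53*I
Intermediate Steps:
m = -3 (m = -2 - 1 = -3)
G(u, h) = -3 + h (G(u, h) = h - 3 = -3 + h)
s(v, E) = 12 (s(v, E) = -3 + 15 = 12)
sqrt(-21483 + s(-96 - G(10, 0), -208)) = sqrt(-21483 + 12) = sqrt(-21471) = I*sqrt(21471)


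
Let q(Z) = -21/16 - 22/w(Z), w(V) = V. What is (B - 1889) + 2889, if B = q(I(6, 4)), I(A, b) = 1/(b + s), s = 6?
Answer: 12459/16 ≈ 778.69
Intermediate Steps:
I(A, b) = 1/(6 + b) (I(A, b) = 1/(b + 6) = 1/(6 + b))
q(Z) = -21/16 - 22/Z
B = -3541/16 (B = -21/16 - 22/(1/(6 + 4)) = -21/16 - 22/(1/10) = -21/16 - 22/1/10 = -21/16 - 22*10 = -21/16 - 220 = -3541/16 ≈ -221.31)
(B - 1889) + 2889 = (-3541/16 - 1889) + 2889 = -33765/16 + 2889 = 12459/16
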